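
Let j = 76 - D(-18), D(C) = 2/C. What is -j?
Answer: -685/9 ≈ -76.111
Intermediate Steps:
j = 685/9 (j = 76 - 2/(-18) = 76 - 2*(-1)/18 = 76 - 1*(-⅑) = 76 + ⅑ = 685/9 ≈ 76.111)
-j = -1*685/9 = -685/9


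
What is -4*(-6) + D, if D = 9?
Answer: 33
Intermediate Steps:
-4*(-6) + D = -4*(-6) + 9 = 24 + 9 = 33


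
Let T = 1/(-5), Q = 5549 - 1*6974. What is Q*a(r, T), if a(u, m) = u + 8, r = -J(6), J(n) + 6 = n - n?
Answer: -19950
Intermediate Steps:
Q = -1425 (Q = 5549 - 6974 = -1425)
J(n) = -6 (J(n) = -6 + (n - n) = -6 + 0 = -6)
r = 6 (r = -1*(-6) = 6)
T = -⅕ ≈ -0.20000
a(u, m) = 8 + u
Q*a(r, T) = -1425*(8 + 6) = -1425*14 = -19950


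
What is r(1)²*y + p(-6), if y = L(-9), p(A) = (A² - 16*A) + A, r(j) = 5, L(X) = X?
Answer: -99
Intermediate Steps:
p(A) = A² - 15*A
y = -9
r(1)²*y + p(-6) = 5²*(-9) - 6*(-15 - 6) = 25*(-9) - 6*(-21) = -225 + 126 = -99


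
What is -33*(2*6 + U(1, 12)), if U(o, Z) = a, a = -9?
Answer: -99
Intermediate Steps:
U(o, Z) = -9
-33*(2*6 + U(1, 12)) = -33*(2*6 - 9) = -33*(12 - 9) = -33*3 = -99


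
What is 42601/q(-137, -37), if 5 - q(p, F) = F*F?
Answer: -42601/1364 ≈ -31.232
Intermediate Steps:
q(p, F) = 5 - F**2 (q(p, F) = 5 - F*F = 5 - F**2)
42601/q(-137, -37) = 42601/(5 - 1*(-37)**2) = 42601/(5 - 1*1369) = 42601/(5 - 1369) = 42601/(-1364) = 42601*(-1/1364) = -42601/1364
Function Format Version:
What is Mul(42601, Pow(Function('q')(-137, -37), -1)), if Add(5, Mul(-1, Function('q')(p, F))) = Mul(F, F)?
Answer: Rational(-42601, 1364) ≈ -31.232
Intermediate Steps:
Function('q')(p, F) = Add(5, Mul(-1, Pow(F, 2))) (Function('q')(p, F) = Add(5, Mul(-1, Mul(F, F))) = Add(5, Mul(-1, Pow(F, 2))))
Mul(42601, Pow(Function('q')(-137, -37), -1)) = Mul(42601, Pow(Add(5, Mul(-1, Pow(-37, 2))), -1)) = Mul(42601, Pow(Add(5, Mul(-1, 1369)), -1)) = Mul(42601, Pow(Add(5, -1369), -1)) = Mul(42601, Pow(-1364, -1)) = Mul(42601, Rational(-1, 1364)) = Rational(-42601, 1364)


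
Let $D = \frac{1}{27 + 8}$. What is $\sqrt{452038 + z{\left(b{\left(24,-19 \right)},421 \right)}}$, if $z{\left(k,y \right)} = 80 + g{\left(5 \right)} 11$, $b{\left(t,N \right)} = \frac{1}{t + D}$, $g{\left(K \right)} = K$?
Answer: $\sqrt{452173} \approx 672.44$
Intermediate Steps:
$D = \frac{1}{35} \approx 0.028571$
$b{\left(t,N \right)} = \frac{1}{\frac{1}{35} + t}$ ($b{\left(t,N \right)} = \frac{1}{t + \frac{1}{35}} = \frac{1}{\frac{1}{35} + t}$)
$z{\left(k,y \right)} = 135$ ($z{\left(k,y \right)} = 80 + 5 \cdot 11 = 80 + 55 = 135$)
$\sqrt{452038 + z{\left(b{\left(24,-19 \right)},421 \right)}} = \sqrt{452038 + 135} = \sqrt{452173}$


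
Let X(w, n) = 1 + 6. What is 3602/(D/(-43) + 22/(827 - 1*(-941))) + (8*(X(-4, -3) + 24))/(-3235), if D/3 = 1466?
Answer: -443897754672/12575606365 ≈ -35.298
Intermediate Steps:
D = 4398 (D = 3*1466 = 4398)
X(w, n) = 7
3602/(D/(-43) + 22/(827 - 1*(-941))) + (8*(X(-4, -3) + 24))/(-3235) = 3602/(4398/(-43) + 22/(827 - 1*(-941))) + (8*(7 + 24))/(-3235) = 3602/(4398*(-1/43) + 22/(827 + 941)) + (8*31)*(-1/3235) = 3602/(-4398/43 + 22/1768) + 248*(-1/3235) = 3602/(-4398/43 + 22*(1/1768)) - 248/3235 = 3602/(-4398/43 + 11/884) - 248/3235 = 3602/(-3887359/38012) - 248/3235 = 3602*(-38012/3887359) - 248/3235 = -136919224/3887359 - 248/3235 = -443897754672/12575606365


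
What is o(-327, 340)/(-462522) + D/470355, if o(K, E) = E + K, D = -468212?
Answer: -72188155093/72516511770 ≈ -0.99547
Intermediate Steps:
o(-327, 340)/(-462522) + D/470355 = (340 - 327)/(-462522) - 468212/470355 = 13*(-1/462522) - 468212*1/470355 = -13/462522 - 468212/470355 = -72188155093/72516511770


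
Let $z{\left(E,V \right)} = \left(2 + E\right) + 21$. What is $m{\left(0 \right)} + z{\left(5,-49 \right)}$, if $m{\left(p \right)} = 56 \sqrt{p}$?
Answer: $28$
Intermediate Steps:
$z{\left(E,V \right)} = 23 + E$
$m{\left(0 \right)} + z{\left(5,-49 \right)} = 56 \sqrt{0} + \left(23 + 5\right) = 56 \cdot 0 + 28 = 0 + 28 = 28$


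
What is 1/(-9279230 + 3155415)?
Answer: -1/6123815 ≈ -1.6330e-7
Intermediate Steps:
1/(-9279230 + 3155415) = 1/(-6123815) = -1/6123815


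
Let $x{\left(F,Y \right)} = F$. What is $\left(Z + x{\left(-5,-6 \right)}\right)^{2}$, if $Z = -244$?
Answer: $62001$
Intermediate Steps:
$\left(Z + x{\left(-5,-6 \right)}\right)^{2} = \left(-244 - 5\right)^{2} = \left(-249\right)^{2} = 62001$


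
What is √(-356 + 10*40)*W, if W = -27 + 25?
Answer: -4*√11 ≈ -13.266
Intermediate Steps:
W = -2
√(-356 + 10*40)*W = √(-356 + 10*40)*(-2) = √(-356 + 400)*(-2) = √44*(-2) = (2*√11)*(-2) = -4*√11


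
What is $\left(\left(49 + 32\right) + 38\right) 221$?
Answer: $26299$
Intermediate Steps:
$\left(\left(49 + 32\right) + 38\right) 221 = \left(81 + 38\right) 221 = 119 \cdot 221 = 26299$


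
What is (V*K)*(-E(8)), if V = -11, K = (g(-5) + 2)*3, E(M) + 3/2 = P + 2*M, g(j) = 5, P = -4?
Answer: 4851/2 ≈ 2425.5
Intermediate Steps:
E(M) = -11/2 + 2*M (E(M) = -3/2 + (-4 + 2*M) = -11/2 + 2*M)
K = 21 (K = (5 + 2)*3 = 7*3 = 21)
(V*K)*(-E(8)) = (-11*21)*(-(-11/2 + 2*8)) = -(-231)*(-11/2 + 16) = -(-231)*21/2 = -231*(-21/2) = 4851/2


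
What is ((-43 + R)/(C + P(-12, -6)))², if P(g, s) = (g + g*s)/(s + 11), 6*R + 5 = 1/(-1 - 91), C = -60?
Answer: 585494809/702038016 ≈ 0.83399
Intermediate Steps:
R = -461/552 (R = -⅚ + 1/(6*(-1 - 91)) = -⅚ + (⅙)/(-92) = -⅚ + (⅙)*(-1/92) = -⅚ - 1/552 = -461/552 ≈ -0.83514)
P(g, s) = (g + g*s)/(11 + s)
((-43 + R)/(C + P(-12, -6)))² = ((-43 - 461/552)/(-60 - 12*(1 - 6)/(11 - 6)))² = (-24197/(552*(-60 - 12*(-5)/5)))² = (-24197/(552*(-60 - 12*⅕*(-5))))² = (-24197/(552*(-60 + 12)))² = (-24197/552/(-48))² = (-24197/552*(-1/48))² = (24197/26496)² = 585494809/702038016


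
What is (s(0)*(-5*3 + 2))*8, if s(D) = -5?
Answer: 520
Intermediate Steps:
(s(0)*(-5*3 + 2))*8 = -5*(-5*3 + 2)*8 = -5*(-15 + 2)*8 = -5*(-13)*8 = 65*8 = 520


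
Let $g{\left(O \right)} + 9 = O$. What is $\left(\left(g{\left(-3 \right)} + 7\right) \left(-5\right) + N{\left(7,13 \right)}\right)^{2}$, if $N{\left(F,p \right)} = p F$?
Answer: $13456$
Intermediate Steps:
$g{\left(O \right)} = -9 + O$
$N{\left(F,p \right)} = F p$
$\left(\left(g{\left(-3 \right)} + 7\right) \left(-5\right) + N{\left(7,13 \right)}\right)^{2} = \left(\left(\left(-9 - 3\right) + 7\right) \left(-5\right) + 7 \cdot 13\right)^{2} = \left(\left(-12 + 7\right) \left(-5\right) + 91\right)^{2} = \left(\left(-5\right) \left(-5\right) + 91\right)^{2} = \left(25 + 91\right)^{2} = 116^{2} = 13456$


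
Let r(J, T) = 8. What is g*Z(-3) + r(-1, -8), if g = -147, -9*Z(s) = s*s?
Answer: 155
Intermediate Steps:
Z(s) = -s²/9 (Z(s) = -s*s/9 = -s²/9)
g*Z(-3) + r(-1, -8) = -(-49)*(-3)²/3 + 8 = -(-49)*9/3 + 8 = -147*(-1) + 8 = 147 + 8 = 155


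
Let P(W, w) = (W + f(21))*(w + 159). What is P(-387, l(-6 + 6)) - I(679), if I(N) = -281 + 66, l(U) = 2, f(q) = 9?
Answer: -60643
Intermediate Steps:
I(N) = -215
P(W, w) = (9 + W)*(159 + w) (P(W, w) = (W + 9)*(w + 159) = (9 + W)*(159 + w))
P(-387, l(-6 + 6)) - I(679) = (1431 + 9*2 + 159*(-387) - 387*2) - 1*(-215) = (1431 + 18 - 61533 - 774) + 215 = -60858 + 215 = -60643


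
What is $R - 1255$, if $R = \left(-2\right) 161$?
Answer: $-1577$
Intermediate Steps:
$R = -322$
$R - 1255 = -322 - 1255 = -1577$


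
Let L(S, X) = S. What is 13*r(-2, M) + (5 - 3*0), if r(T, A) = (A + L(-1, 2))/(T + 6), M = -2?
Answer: -19/4 ≈ -4.7500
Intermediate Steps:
r(T, A) = (-1 + A)/(6 + T) (r(T, A) = (A - 1)/(T + 6) = (-1 + A)/(6 + T))
13*r(-2, M) + (5 - 3*0) = 13*((-1 - 2)/(6 - 2)) + (5 - 3*0) = 13*(-3/4) + (5 + 0) = 13*((¼)*(-3)) + 5 = 13*(-¾) + 5 = -39/4 + 5 = -19/4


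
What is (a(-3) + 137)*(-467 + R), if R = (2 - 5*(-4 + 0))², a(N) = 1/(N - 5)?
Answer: 18615/8 ≈ 2326.9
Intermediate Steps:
a(N) = 1/(-5 + N)
R = 484 (R = (2 - 5*(-4))² = (2 + 20)² = 22² = 484)
(a(-3) + 137)*(-467 + R) = (1/(-5 - 3) + 137)*(-467 + 484) = (1/(-8) + 137)*17 = (-⅛ + 137)*17 = (1095/8)*17 = 18615/8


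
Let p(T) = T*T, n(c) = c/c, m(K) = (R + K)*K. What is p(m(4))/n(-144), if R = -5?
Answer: 16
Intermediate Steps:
m(K) = K*(-5 + K) (m(K) = (-5 + K)*K = K*(-5 + K))
n(c) = 1
p(T) = T**2
p(m(4))/n(-144) = (4*(-5 + 4))**2/1 = (4*(-1))**2*1 = (-4)**2*1 = 16*1 = 16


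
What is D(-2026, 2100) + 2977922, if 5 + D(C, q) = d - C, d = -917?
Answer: 2979026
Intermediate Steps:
D(C, q) = -922 - C (D(C, q) = -5 + (-917 - C) = -922 - C)
D(-2026, 2100) + 2977922 = (-922 - 1*(-2026)) + 2977922 = (-922 + 2026) + 2977922 = 1104 + 2977922 = 2979026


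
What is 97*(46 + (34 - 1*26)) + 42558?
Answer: 47796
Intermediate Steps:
97*(46 + (34 - 1*26)) + 42558 = 97*(46 + (34 - 26)) + 42558 = 97*(46 + 8) + 42558 = 97*54 + 42558 = 5238 + 42558 = 47796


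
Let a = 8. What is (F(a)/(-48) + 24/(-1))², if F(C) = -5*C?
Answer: 19321/36 ≈ 536.69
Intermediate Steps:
(F(a)/(-48) + 24/(-1))² = (-5*8/(-48) + 24/(-1))² = (-40*(-1/48) + 24*(-1))² = (⅚ - 24)² = (-139/6)² = 19321/36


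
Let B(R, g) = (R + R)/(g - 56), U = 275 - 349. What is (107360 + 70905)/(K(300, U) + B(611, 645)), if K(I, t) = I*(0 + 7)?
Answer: 104998085/1238122 ≈ 84.804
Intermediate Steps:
U = -74
B(R, g) = 2*R/(-56 + g) (B(R, g) = (2*R)/(-56 + g) = 2*R/(-56 + g))
K(I, t) = 7*I (K(I, t) = I*7 = 7*I)
(107360 + 70905)/(K(300, U) + B(611, 645)) = (107360 + 70905)/(7*300 + 2*611/(-56 + 645)) = 178265/(2100 + 2*611/589) = 178265/(2100 + 2*611*(1/589)) = 178265/(2100 + 1222/589) = 178265/(1238122/589) = 178265*(589/1238122) = 104998085/1238122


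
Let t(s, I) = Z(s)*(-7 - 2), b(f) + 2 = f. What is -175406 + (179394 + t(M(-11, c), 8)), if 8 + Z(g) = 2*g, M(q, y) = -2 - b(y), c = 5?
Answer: 4150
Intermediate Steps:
b(f) = -2 + f
M(q, y) = -y (M(q, y) = -2 - (-2 + y) = -2 + (2 - y) = -y)
Z(g) = -8 + 2*g
t(s, I) = 72 - 18*s (t(s, I) = (-8 + 2*s)*(-7 - 2) = (-8 + 2*s)*(-9) = 72 - 18*s)
-175406 + (179394 + t(M(-11, c), 8)) = -175406 + (179394 + (72 - (-18)*5)) = -175406 + (179394 + (72 - 18*(-5))) = -175406 + (179394 + (72 + 90)) = -175406 + (179394 + 162) = -175406 + 179556 = 4150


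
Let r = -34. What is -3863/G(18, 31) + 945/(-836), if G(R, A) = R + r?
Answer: 803587/3344 ≈ 240.31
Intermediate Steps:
G(R, A) = -34 + R (G(R, A) = R - 34 = -34 + R)
-3863/G(18, 31) + 945/(-836) = -3863/(-34 + 18) + 945/(-836) = -3863/(-16) + 945*(-1/836) = -3863*(-1/16) - 945/836 = 3863/16 - 945/836 = 803587/3344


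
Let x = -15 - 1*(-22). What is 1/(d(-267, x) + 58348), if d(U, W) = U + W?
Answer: 1/58088 ≈ 1.7215e-5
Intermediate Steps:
x = 7 (x = -15 + 22 = 7)
1/(d(-267, x) + 58348) = 1/((-267 + 7) + 58348) = 1/(-260 + 58348) = 1/58088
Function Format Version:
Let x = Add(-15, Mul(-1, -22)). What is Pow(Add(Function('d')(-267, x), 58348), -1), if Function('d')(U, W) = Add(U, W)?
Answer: Rational(1, 58088) ≈ 1.7215e-5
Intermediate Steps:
x = 7 (x = Add(-15, 22) = 7)
Pow(Add(Function('d')(-267, x), 58348), -1) = Pow(Add(Add(-267, 7), 58348), -1) = Pow(Add(-260, 58348), -1) = Pow(58088, -1) = Rational(1, 58088)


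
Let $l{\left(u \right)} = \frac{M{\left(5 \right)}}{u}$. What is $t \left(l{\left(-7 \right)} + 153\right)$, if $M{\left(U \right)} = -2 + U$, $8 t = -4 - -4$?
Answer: $0$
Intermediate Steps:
$t = 0$ ($t = \frac{-4 - -4}{8} = \frac{-4 + 4}{8} = \frac{1}{8} \cdot 0 = 0$)
$l{\left(u \right)} = \frac{3}{u}$ ($l{\left(u \right)} = \frac{-2 + 5}{u} = \frac{3}{u}$)
$t \left(l{\left(-7 \right)} + 153\right) = 0 \left(\frac{3}{-7} + 153\right) = 0 \left(3 \left(- \frac{1}{7}\right) + 153\right) = 0 \left(- \frac{3}{7} + 153\right) = 0 \cdot \frac{1068}{7} = 0$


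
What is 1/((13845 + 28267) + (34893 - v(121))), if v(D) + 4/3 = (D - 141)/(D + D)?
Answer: 363/27953329 ≈ 1.2986e-5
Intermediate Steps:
v(D) = -4/3 + (-141 + D)/(2*D) (v(D) = -4/3 + (D - 141)/(D + D) = -4/3 + (-141 + D)/((2*D)) = -4/3 + (-141 + D)*(1/(2*D)) = -4/3 + (-141 + D)/(2*D))
1/((13845 + 28267) + (34893 - v(121))) = 1/((13845 + 28267) + (34893 - (-423 - 5*121)/(6*121))) = 1/(42112 + (34893 - (-423 - 605)/(6*121))) = 1/(42112 + (34893 - (-1028)/(6*121))) = 1/(42112 + (34893 - 1*(-514/363))) = 1/(42112 + (34893 + 514/363)) = 1/(42112 + 12666673/363) = 1/(27953329/363) = 363/27953329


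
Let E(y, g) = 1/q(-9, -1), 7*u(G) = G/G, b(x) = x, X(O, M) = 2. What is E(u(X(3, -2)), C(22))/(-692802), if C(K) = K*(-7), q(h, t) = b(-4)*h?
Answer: -1/24940872 ≈ -4.0095e-8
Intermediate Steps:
q(h, t) = -4*h
u(G) = ⅐ (u(G) = (G/G)/7 = (⅐)*1 = ⅐)
C(K) = -7*K
E(y, g) = 1/36 (E(y, g) = 1/(-4*(-9)) = 1/36)
E(u(X(3, -2)), C(22))/(-692802) = (1/36)/(-692802) = (1/36)*(-1/692802) = -1/24940872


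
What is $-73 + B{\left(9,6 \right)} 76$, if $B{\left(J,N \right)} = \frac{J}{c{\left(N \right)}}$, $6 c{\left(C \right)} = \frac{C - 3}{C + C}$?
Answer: $16343$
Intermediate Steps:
$c{\left(C \right)} = \frac{-3 + C}{12 C}$ ($c{\left(C \right)} = \frac{\left(C - 3\right) \frac{1}{C + C}}{6} = \frac{\left(-3 + C\right) \frac{1}{2 C}}{6} = \frac{\frac{1}{2} \frac{1}{C} \left(-3 + C\right)}{6} = \frac{-3 + C}{12 C}$)
$B{\left(J,N \right)} = \frac{12 J N}{-3 + N}$ ($B{\left(J,N \right)} = \frac{J}{\frac{1}{12} \frac{1}{N} \left(-3 + N\right)} = J \frac{12 N}{-3 + N} = \frac{12 J N}{-3 + N}$)
$-73 + B{\left(9,6 \right)} 76 = -73 + 12 \cdot 9 \cdot 6 \frac{1}{-3 + 6} \cdot 76 = -73 + 12 \cdot 9 \cdot 6 \cdot \frac{1}{3} \cdot 76 = -73 + 216 \cdot 76 = -73 + 16416 = 16343$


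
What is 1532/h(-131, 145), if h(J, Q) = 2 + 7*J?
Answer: -1532/915 ≈ -1.6743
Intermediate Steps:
1532/h(-131, 145) = 1532/(2 + 7*(-131)) = 1532/(2 - 917) = 1532/(-915) = 1532*(-1/915) = -1532/915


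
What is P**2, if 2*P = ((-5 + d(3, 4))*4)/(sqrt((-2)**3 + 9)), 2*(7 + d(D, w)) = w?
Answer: 400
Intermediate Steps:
d(D, w) = -7 + w/2
P = -20 (P = (((-5 + (-7 + (1/2)*4))*4)/(sqrt((-2)**3 + 9)))/2 = (((-5 + (-7 + 2))*4)/(sqrt(-8 + 9)))/2 = (((-5 - 5)*4)/(sqrt(1)))/2 = (-10*4/1)/2 = (-40*1)/2 = (1/2)*(-40) = -20)
P**2 = (-20)**2 = 400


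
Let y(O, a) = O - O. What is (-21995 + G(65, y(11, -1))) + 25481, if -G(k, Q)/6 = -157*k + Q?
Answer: 64716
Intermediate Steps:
y(O, a) = 0
G(k, Q) = -6*Q + 942*k (G(k, Q) = -6*(-157*k + Q) = -6*(Q - 157*k) = -6*Q + 942*k)
(-21995 + G(65, y(11, -1))) + 25481 = (-21995 + (-6*0 + 942*65)) + 25481 = (-21995 + (0 + 61230)) + 25481 = (-21995 + 61230) + 25481 = 39235 + 25481 = 64716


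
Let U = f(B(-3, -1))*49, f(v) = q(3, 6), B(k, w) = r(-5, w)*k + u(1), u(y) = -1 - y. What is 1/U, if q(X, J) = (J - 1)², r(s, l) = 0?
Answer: 1/1225 ≈ 0.00081633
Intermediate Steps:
q(X, J) = (-1 + J)²
B(k, w) = -2 (B(k, w) = 0*k + (-1 - 1*1) = 0 + (-1 - 1) = 0 - 2 = -2)
f(v) = 25 (f(v) = (-1 + 6)² = 5² = 25)
U = 1225 (U = 25*49 = 1225)
1/U = 1/1225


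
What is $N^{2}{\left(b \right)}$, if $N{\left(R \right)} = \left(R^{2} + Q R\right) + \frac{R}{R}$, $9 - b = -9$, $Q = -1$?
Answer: $94249$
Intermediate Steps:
$b = 18$ ($b = 9 - -9 = 9 + 9 = 18$)
$N{\left(R \right)} = 1 + R^{2} - R$ ($N{\left(R \right)} = \left(R^{2} - R\right) + \frac{R}{R} = \left(R^{2} - R\right) + 1 = 1 + R^{2} - R$)
$N^{2}{\left(b \right)} = \left(1 + 18^{2} - 18\right)^{2} = \left(1 + 324 - 18\right)^{2} = 307^{2} = 94249$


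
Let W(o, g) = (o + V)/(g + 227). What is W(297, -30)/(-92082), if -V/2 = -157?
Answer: -611/18140154 ≈ -3.3682e-5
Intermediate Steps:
V = 314 (V = -2*(-157) = 314)
W(o, g) = (314 + o)/(227 + g) (W(o, g) = (o + 314)/(g + 227) = (314 + o)/(227 + g))
W(297, -30)/(-92082) = ((314 + 297)/(227 - 30))/(-92082) = (611/197)*(-1/92082) = -611/18140154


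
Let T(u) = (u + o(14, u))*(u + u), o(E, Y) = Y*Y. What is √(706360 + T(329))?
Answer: 2*√18036355 ≈ 8493.8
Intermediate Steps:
o(E, Y) = Y²
T(u) = 2*u*(u + u²) (T(u) = (u + u²)*(u + u) = (u + u²)*(2*u) = 2*u*(u + u²))
√(706360 + T(329)) = √(706360 + 2*329²*(1 + 329)) = √(706360 + 2*108241*330) = √(706360 + 71439060) = √72145420 = 2*√18036355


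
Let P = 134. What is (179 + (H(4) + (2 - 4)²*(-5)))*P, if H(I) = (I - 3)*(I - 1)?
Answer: 21708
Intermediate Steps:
H(I) = (-1 + I)*(-3 + I) (H(I) = (-3 + I)*(-1 + I) = (-1 + I)*(-3 + I))
(179 + (H(4) + (2 - 4)²*(-5)))*P = (179 + ((3 + 4² - 4*4) + (2 - 4)²*(-5)))*134 = (179 + ((3 + 16 - 16) + (-2)²*(-5)))*134 = (179 + (3 + 4*(-5)))*134 = (179 + (3 - 20))*134 = (179 - 17)*134 = 162*134 = 21708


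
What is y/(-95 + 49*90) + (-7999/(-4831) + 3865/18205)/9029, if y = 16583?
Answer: 2633806409034027/685295956765585 ≈ 3.8433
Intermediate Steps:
y/(-95 + 49*90) + (-7999/(-4831) + 3865/18205)/9029 = 16583/(-95 + 49*90) + (-7999/(-4831) + 3865/18205)/9029 = 16583/(-95 + 4410) + (-7999*(-1/4831) + 3865*(1/18205))*(1/9029) = 16583/4315 + (7999/4831 + 773/3641)*(1/9029) = 16583*(1/4315) + (32858722/17589671)*(1/9029) = 16583/4315 + 32858722/158817139459 = 2633806409034027/685295956765585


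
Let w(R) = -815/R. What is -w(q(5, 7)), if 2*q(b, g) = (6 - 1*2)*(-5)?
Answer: -163/2 ≈ -81.500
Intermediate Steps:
q(b, g) = -10 (q(b, g) = ((6 - 1*2)*(-5))/2 = ((6 - 2)*(-5))/2 = (4*(-5))/2 = (½)*(-20) = -10)
-w(q(5, 7)) = -(-815)/(-10) = -(-815)*(-1)/10 = -1*163/2 = -163/2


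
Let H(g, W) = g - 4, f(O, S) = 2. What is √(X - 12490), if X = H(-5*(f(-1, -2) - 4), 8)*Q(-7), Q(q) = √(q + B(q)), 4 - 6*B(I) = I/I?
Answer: √(-12490 + 3*I*√26) ≈ 0.0684 + 111.76*I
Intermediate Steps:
H(g, W) = -4 + g
B(I) = ½ (B(I) = ⅔ - I/(6*I) = ⅔ - ⅙*1 = ⅔ - ⅙ = ½)
Q(q) = √(½ + q) (Q(q) = √(q + ½) = √(½ + q))
X = 3*I*√26 (X = (-4 - 5*(2 - 4))*(√(2 + 4*(-7))/2) = (-4 - 5*(-2))*(√(2 - 28)/2) = (-4 + 10)*(√(-26)/2) = 6*((I*√26)/2) = 6*(I*√26/2) = 3*I*√26 ≈ 15.297*I)
√(X - 12490) = √(3*I*√26 - 12490) = √(-12490 + 3*I*√26)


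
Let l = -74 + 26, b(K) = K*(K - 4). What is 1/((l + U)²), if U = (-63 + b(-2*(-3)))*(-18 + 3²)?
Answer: 1/168921 ≈ 5.9199e-6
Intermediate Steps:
b(K) = K*(-4 + K)
l = -48
U = 459 (U = (-63 + (-2*(-3))*(-4 - 2*(-3)))*(-18 + 3²) = (-63 + 6*(-4 + 6))*(-18 + 9) = (-63 + 6*2)*(-9) = (-63 + 12)*(-9) = -51*(-9) = 459)
1/((l + U)²) = 1/((-48 + 459)²) = 1/(411²) = 1/168921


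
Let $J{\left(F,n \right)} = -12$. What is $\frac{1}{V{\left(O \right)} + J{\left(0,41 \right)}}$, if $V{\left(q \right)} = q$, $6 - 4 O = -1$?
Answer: $- \frac{4}{41} \approx -0.097561$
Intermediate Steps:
$O = \frac{7}{4}$ ($O = \frac{3}{2} - - \frac{1}{4} = \frac{3}{2} + \frac{1}{4} = \frac{7}{4} \approx 1.75$)
$\frac{1}{V{\left(O \right)} + J{\left(0,41 \right)}} = \frac{1}{\frac{7}{4} - 12} = \frac{1}{- \frac{41}{4}} = - \frac{4}{41}$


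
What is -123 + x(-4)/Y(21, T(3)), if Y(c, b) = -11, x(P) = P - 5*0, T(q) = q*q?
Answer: -1349/11 ≈ -122.64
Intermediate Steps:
T(q) = q²
x(P) = P (x(P) = P + 0 = P)
-123 + x(-4)/Y(21, T(3)) = -123 - 4/(-11) = -123 - 4*(-1/11) = -123 + 4/11 = -1349/11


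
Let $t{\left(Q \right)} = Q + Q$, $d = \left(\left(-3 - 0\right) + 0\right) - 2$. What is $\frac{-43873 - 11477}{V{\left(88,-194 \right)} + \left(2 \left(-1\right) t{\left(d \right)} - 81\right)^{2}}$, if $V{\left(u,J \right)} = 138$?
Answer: $- \frac{55350}{3859} \approx -14.343$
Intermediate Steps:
$d = -5$ ($d = \left(\left(-3 + 0\right) + 0\right) - 2 = \left(-3 + 0\right) - 2 = -3 - 2 = -5$)
$t{\left(Q \right)} = 2 Q$
$\frac{-43873 - 11477}{V{\left(88,-194 \right)} + \left(2 \left(-1\right) t{\left(d \right)} - 81\right)^{2}} = \frac{-43873 - 11477}{138 + \left(2 \left(-1\right) 2 \left(-5\right) - 81\right)^{2}} = - \frac{55350}{138 + \left(\left(-2\right) \left(-10\right) - 81\right)^{2}} = - \frac{55350}{138 + \left(20 - 81\right)^{2}} = - \frac{55350}{138 + \left(-61\right)^{2}} = - \frac{55350}{138 + 3721} = - \frac{55350}{3859}$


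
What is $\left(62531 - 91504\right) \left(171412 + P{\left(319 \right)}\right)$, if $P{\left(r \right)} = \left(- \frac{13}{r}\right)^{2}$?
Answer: $- \frac{505377681798073}{101761} \approx -4.9663 \cdot 10^{9}$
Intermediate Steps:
$P{\left(r \right)} = \frac{169}{r^{2}}$
$\left(62531 - 91504\right) \left(171412 + P{\left(319 \right)}\right) = \left(62531 - 91504\right) \left(171412 + \frac{169}{101761}\right) = - 28973 \left(171412 + 169 \cdot \frac{1}{101761}\right) = - 28973 \left(171412 + \frac{169}{101761}\right) = \left(-28973\right) \frac{17443056701}{101761} = - \frac{505377681798073}{101761}$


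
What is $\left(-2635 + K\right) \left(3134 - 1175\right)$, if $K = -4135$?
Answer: $-13262430$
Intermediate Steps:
$\left(-2635 + K\right) \left(3134 - 1175\right) = \left(-2635 - 4135\right) \left(3134 - 1175\right) = \left(-6770\right) 1959 = -13262430$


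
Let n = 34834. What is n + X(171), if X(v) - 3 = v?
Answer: 35008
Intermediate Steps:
X(v) = 3 + v
n + X(171) = 34834 + (3 + 171) = 34834 + 174 = 35008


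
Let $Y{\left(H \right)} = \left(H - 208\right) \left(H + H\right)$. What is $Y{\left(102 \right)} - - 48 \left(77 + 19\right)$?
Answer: $-17016$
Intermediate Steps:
$Y{\left(H \right)} = 2 H \left(-208 + H\right)$ ($Y{\left(H \right)} = \left(-208 + H\right) 2 H = 2 H \left(-208 + H\right)$)
$Y{\left(102 \right)} - - 48 \left(77 + 19\right) = 2 \cdot 102 \left(-208 + 102\right) - - 48 \left(77 + 19\right) = 2 \cdot 102 \left(-106\right) - \left(-48\right) 96 = -21624 - -4608 = -21624 + 4608 = -17016$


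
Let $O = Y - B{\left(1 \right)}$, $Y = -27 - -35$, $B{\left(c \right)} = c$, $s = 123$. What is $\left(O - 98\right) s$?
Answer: $-11193$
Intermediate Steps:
$Y = 8$ ($Y = -27 + 35 = 8$)
$O = 7$ ($O = 8 - 1 = 7$)
$\left(O - 98\right) s = \left(7 - 98\right) 123 = \left(-91\right) 123 = -11193$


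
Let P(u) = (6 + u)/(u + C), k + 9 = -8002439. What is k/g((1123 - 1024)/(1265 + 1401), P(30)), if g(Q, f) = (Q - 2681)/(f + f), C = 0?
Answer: 256014316416/35737235 ≈ 7163.8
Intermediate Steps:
k = -8002448 (k = -9 - 8002439 = -8002448)
P(u) = (6 + u)/u (P(u) = (6 + u)/(u + 0) = (6 + u)/u)
g(Q, f) = (-2681 + Q)/(2*f) (g(Q, f) = (-2681 + Q)/((2*f)) = (-2681 + Q)*(1/(2*f)) = (-2681 + Q)/(2*f))
k/g((1123 - 1024)/(1265 + 1401), P(30)) = -8002448*(6 + 30)/(15*(-2681 + (1123 - 1024)/(1265 + 1401))) = -8002448*12/(5*(-2681 + 99/2666)) = -8002448/((1/2)*(5/6)*(-7147447/2666)) = -8002448/(-35737235/31992) = -8002448*(-31992/35737235) = 256014316416/35737235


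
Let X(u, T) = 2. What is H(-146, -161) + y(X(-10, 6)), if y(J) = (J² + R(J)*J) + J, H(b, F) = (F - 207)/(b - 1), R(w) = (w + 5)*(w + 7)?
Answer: 19772/147 ≈ 134.50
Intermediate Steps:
R(w) = (5 + w)*(7 + w)
H(b, F) = (-207 + F)/(-1 + b)
y(J) = J + J² + J*(35 + J² + 12*J) (y(J) = (J² + (35 + J² + 12*J)*J) + J = (J² + J*(35 + J² + 12*J)) + J = J + J² + J*(35 + J² + 12*J))
H(-146, -161) + y(X(-10, 6)) = (-207 - 161)/(-1 - 146) + 2*(36 + 2² + 13*2) = -368/(-147) + 2*(36 + 4 + 26) = -1/147*(-368) + 2*66 = 368/147 + 132 = 19772/147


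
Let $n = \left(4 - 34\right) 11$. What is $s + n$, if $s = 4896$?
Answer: $4566$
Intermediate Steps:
$n = -330$ ($n = \left(-30\right) 11 = -330$)
$s + n = 4896 - 330 = 4566$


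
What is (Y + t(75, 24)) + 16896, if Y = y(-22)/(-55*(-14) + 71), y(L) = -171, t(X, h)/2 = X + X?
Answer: 14461665/841 ≈ 17196.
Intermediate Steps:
t(X, h) = 4*X (t(X, h) = 2*(X + X) = 2*(2*X) = 4*X)
Y = -171/841 (Y = -171/(-55*(-14) + 71) = -171/(770 + 71) = -171/841 ≈ -0.20333)
(Y + t(75, 24)) + 16896 = (-171/841 + 4*75) + 16896 = (-171/841 + 300) + 16896 = 252129/841 + 16896 = 14461665/841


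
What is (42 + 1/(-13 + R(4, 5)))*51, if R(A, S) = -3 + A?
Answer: 8551/4 ≈ 2137.8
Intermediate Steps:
(42 + 1/(-13 + R(4, 5)))*51 = (42 + 1/(-13 + (-3 + 4)))*51 = (42 + 1/(-13 + 1))*51 = (42 + 1/(-12))*51 = (42 - 1/12)*51 = (503/12)*51 = 8551/4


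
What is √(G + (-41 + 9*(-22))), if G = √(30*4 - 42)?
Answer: √(-239 + √78) ≈ 15.171*I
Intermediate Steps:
G = √78 (G = √(120 - 42) = √78 ≈ 8.8318)
√(G + (-41 + 9*(-22))) = √(√78 + (-41 + 9*(-22))) = √(√78 + (-41 - 198)) = √(√78 - 239) = √(-239 + √78)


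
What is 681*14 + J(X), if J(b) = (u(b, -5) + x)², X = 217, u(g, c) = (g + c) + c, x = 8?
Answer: 55759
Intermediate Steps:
u(g, c) = g + 2*c (u(g, c) = (c + g) + c = g + 2*c)
J(b) = (-2 + b)² (J(b) = ((b + 2*(-5)) + 8)² = ((b - 10) + 8)² = ((-10 + b) + 8)² = (-2 + b)²)
681*14 + J(X) = 681*14 + (-2 + 217)² = 9534 + 215² = 9534 + 46225 = 55759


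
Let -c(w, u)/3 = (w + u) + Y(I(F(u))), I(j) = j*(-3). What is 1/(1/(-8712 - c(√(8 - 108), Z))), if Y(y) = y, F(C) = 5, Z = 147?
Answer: -8316 + 30*I ≈ -8316.0 + 30.0*I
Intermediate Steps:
I(j) = -3*j
c(w, u) = 45 - 3*u - 3*w (c(w, u) = -3*((w + u) - 3*5) = -3*((u + w) - 15) = -3*(-15 + u + w) = 45 - 3*u - 3*w)
1/(1/(-8712 - c(√(8 - 108), Z))) = 1/(1/(-8712 - (45 - 3*147 - 3*√(8 - 108)))) = 1/(1/(-8712 - (45 - 441 - 30*I))) = 1/(1/(-8712 - (-396 - 30*I))) = 1/(1/(-8712 + (396 + 30*I))) = 1/(1/(-8316 + 30*I)) = 1/((-8316 - 30*I)/69156756) = -8316 + 30*I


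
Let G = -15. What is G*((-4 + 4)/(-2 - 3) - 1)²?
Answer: -15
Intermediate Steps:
G*((-4 + 4)/(-2 - 3) - 1)² = -15*((-4 + 4)/(-2 - 3) - 1)² = -15*(0/(-5) - 1)² = -15*(0*(-⅕) - 1)² = -15*(0 - 1)² = -15*(-1)² = -15*1 = -15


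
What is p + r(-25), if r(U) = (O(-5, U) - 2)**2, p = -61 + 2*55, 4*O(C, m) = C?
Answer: 953/16 ≈ 59.563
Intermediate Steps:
O(C, m) = C/4
p = 49 (p = -61 + 110 = 49)
r(U) = 169/16 (r(U) = ((1/4)*(-5) - 2)**2 = (-5/4 - 2)**2 = (-13/4)**2 = 169/16)
p + r(-25) = 49 + 169/16 = 953/16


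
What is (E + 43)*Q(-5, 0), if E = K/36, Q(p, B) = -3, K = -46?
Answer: -751/6 ≈ -125.17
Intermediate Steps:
E = -23/18 (E = -46/36 = -46*1/36 = -23/18 ≈ -1.2778)
(E + 43)*Q(-5, 0) = (-23/18 + 43)*(-3) = (751/18)*(-3) = -751/6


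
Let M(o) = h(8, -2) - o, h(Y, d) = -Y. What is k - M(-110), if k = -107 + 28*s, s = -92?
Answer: -2785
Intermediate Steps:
k = -2683 (k = -107 + 28*(-92) = -107 - 2576 = -2683)
M(o) = -8 - o (M(o) = -1*8 - o = -8 - o)
k - M(-110) = -2683 - (-8 - 1*(-110)) = -2683 - (-8 + 110) = -2683 - 1*102 = -2683 - 102 = -2785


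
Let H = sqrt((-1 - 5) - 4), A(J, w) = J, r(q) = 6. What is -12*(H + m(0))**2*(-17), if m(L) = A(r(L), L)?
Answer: 5304 + 2448*I*sqrt(10) ≈ 5304.0 + 7741.3*I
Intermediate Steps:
m(L) = 6
H = I*sqrt(10) (H = sqrt(-6 - 4) = sqrt(-10) = I*sqrt(10) ≈ 3.1623*I)
-12*(H + m(0))**2*(-17) = -12*(I*sqrt(10) + 6)**2*(-17) = -12*(6 + I*sqrt(10))**2*(-17) = 204*(6 + I*sqrt(10))**2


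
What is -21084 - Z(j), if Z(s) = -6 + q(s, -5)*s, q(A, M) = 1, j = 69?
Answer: -21147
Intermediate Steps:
Z(s) = -6 + s (Z(s) = -6 + 1*s = -6 + s)
-21084 - Z(j) = -21084 - (-6 + 69) = -21084 - 1*63 = -21084 - 63 = -21147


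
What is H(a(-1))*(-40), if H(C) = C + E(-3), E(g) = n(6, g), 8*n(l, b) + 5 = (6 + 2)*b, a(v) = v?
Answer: 185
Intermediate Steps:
n(l, b) = -5/8 + b (n(l, b) = -5/8 + ((6 + 2)*b)/8 = -5/8 + (8*b)/8 = -5/8 + b)
E(g) = -5/8 + g
H(C) = -29/8 + C (H(C) = C + (-5/8 - 3) = C - 29/8 = -29/8 + C)
H(a(-1))*(-40) = (-29/8 - 1)*(-40) = -37/8*(-40) = 185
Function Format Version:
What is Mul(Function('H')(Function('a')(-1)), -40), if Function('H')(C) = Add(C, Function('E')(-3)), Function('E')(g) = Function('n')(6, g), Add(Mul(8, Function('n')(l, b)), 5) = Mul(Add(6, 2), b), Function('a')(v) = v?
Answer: 185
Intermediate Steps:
Function('n')(l, b) = Add(Rational(-5, 8), b) (Function('n')(l, b) = Add(Rational(-5, 8), Mul(Rational(1, 8), Mul(Add(6, 2), b))) = Add(Rational(-5, 8), Mul(Rational(1, 8), Mul(8, b))) = Add(Rational(-5, 8), b))
Function('E')(g) = Add(Rational(-5, 8), g)
Function('H')(C) = Add(Rational(-29, 8), C) (Function('H')(C) = Add(C, Add(Rational(-5, 8), -3)) = Add(C, Rational(-29, 8)) = Add(Rational(-29, 8), C))
Mul(Function('H')(Function('a')(-1)), -40) = Mul(Add(Rational(-29, 8), -1), -40) = Mul(Rational(-37, 8), -40) = 185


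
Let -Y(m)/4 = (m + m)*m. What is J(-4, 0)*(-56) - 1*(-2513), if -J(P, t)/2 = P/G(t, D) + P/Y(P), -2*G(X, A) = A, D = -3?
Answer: 13307/6 ≈ 2217.8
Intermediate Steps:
G(X, A) = -A/2
Y(m) = -8*m**2 (Y(m) = -4*(m + m)*m = -4*2*m*m = -8*m**2)
J(P, t) = -4*P/3 + 1/(4*P) (J(P, t) = -2*(P/((-1/2*(-3))) + P/((-8*P**2))) = -2*(P/(3/2) + P*(-1/(8*P**2))) = -2*(P*(2/3) - 1/(8*P)) = -2*(2*P/3 - 1/(8*P)) = -2*(-1/(8*P) + 2*P/3) = -4*P/3 + 1/(4*P))
J(-4, 0)*(-56) - 1*(-2513) = ((1/12)*(3 - 16*(-4)**2)/(-4))*(-56) - 1*(-2513) = ((1/12)*(-1/4)*(3 - 16*16))*(-56) + 2513 = ((1/12)*(-1/4)*(3 - 256))*(-56) + 2513 = ((1/12)*(-1/4)*(-253))*(-56) + 2513 = (253/48)*(-56) + 2513 = -1771/6 + 2513 = 13307/6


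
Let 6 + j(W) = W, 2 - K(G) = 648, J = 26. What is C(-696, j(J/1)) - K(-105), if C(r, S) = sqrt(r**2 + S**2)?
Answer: 646 + 4*sqrt(30301) ≈ 1342.3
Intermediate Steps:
K(G) = -646 (K(G) = 2 - 1*648 = 2 - 648 = -646)
j(W) = -6 + W
C(r, S) = sqrt(S**2 + r**2)
C(-696, j(J/1)) - K(-105) = sqrt((-6 + 26/1)**2 + (-696)**2) - 1*(-646) = sqrt((-6 + 26*1)**2 + 484416) + 646 = sqrt((-6 + 26)**2 + 484416) + 646 = sqrt(20**2 + 484416) + 646 = sqrt(400 + 484416) + 646 = sqrt(484816) + 646 = 4*sqrt(30301) + 646 = 646 + 4*sqrt(30301)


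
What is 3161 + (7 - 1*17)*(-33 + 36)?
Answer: 3131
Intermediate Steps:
3161 + (7 - 1*17)*(-33 + 36) = 3161 + (7 - 17)*3 = 3161 - 10*3 = 3161 - 30 = 3131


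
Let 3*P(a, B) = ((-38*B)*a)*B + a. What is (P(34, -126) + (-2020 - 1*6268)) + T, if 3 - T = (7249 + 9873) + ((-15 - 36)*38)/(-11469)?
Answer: -78707845655/11469 ≈ -6.8627e+6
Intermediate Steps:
P(a, B) = a/3 - 38*a*B²/3 (P(a, B) = (((-38*B)*a)*B + a)/3 = ((-38*B*a)*B + a)/3 = (-38*a*B² + a)/3 = (a - 38*a*B²)/3 = a/3 - 38*a*B²/3)
T = -65446583/3823 (T = 3 - ((7249 + 9873) + ((-15 - 36)*38)/(-11469)) = 3 - (17122 - 51*38*(-1/11469)) = 3 - (17122 - 1938*(-1/11469)) = 3 - (17122 + 646/3823) = 3 - 1*65458052/3823 = 3 - 65458052/3823 = -65446583/3823 ≈ -17119.)
(P(34, -126) + (-2020 - 1*6268)) + T = ((⅓)*34*(1 - 38*(-126)²) + (-2020 - 1*6268)) - 65446583/3823 = ((⅓)*34*(1 - 38*15876) + (-2020 - 6268)) - 65446583/3823 = ((⅓)*34*(1 - 603288) - 8288) - 65446583/3823 = ((⅓)*34*(-603287) - 8288) - 65446583/3823 = (-20511758/3 - 8288) - 65446583/3823 = -20536622/3 - 65446583/3823 = -78707845655/11469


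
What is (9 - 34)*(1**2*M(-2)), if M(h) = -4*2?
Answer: 200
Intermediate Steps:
M(h) = -8
(9 - 34)*(1**2*M(-2)) = (9 - 34)*(1**2*(-8)) = -25*(-8) = 200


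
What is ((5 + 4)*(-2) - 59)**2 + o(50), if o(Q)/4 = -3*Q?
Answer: 5329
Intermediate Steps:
o(Q) = -12*Q (o(Q) = 4*(-3*Q) = -12*Q)
((5 + 4)*(-2) - 59)**2 + o(50) = ((5 + 4)*(-2) - 59)**2 - 12*50 = (9*(-2) - 59)**2 - 600 = (-18 - 59)**2 - 600 = (-77)**2 - 600 = 5929 - 600 = 5329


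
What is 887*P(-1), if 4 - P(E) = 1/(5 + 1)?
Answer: 20401/6 ≈ 3400.2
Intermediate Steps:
P(E) = 23/6 (P(E) = 4 - 1/(5 + 1) = 4 - 1/6 = 4 - 1*⅙ = 4 - ⅙ = 23/6)
887*P(-1) = 887*(23/6) = 20401/6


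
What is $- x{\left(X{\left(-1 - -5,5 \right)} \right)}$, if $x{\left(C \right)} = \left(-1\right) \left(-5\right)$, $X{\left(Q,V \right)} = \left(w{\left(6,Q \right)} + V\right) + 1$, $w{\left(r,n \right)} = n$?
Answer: $-5$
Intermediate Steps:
$X{\left(Q,V \right)} = 1 + Q + V$ ($X{\left(Q,V \right)} = \left(Q + V\right) + 1 = 1 + Q + V$)
$x{\left(C \right)} = 5$
$- x{\left(X{\left(-1 - -5,5 \right)} \right)} = \left(-1\right) 5 = -5$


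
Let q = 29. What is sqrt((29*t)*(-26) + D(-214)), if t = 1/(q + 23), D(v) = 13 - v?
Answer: 5*sqrt(34)/2 ≈ 14.577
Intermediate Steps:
t = 1/52 (t = 1/(29 + 23) = 1/52 ≈ 0.019231)
sqrt((29*t)*(-26) + D(-214)) = sqrt((29*(1/52))*(-26) + (13 - 1*(-214))) = sqrt((29/52)*(-26) + (13 + 214)) = sqrt(-29/2 + 227) = sqrt(425/2) = 5*sqrt(34)/2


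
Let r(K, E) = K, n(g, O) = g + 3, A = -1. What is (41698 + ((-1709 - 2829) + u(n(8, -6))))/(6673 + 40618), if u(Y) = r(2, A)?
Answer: 37162/47291 ≈ 0.78582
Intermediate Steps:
n(g, O) = 3 + g
u(Y) = 2
(41698 + ((-1709 - 2829) + u(n(8, -6))))/(6673 + 40618) = (41698 + ((-1709 - 2829) + 2))/(6673 + 40618) = (41698 + (-4538 + 2))/47291 = (41698 - 4536)*(1/47291) = 37162*(1/47291) = 37162/47291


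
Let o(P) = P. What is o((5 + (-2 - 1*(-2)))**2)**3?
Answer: 15625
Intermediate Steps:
o((5 + (-2 - 1*(-2)))**2)**3 = ((5 + (-2 - 1*(-2)))**2)**3 = ((5 + (-2 + 2))**2)**3 = ((5 + 0)**2)**3 = (5**2)**3 = 25**3 = 15625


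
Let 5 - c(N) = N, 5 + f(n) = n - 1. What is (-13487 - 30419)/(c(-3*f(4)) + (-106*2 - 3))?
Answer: 21953/108 ≈ 203.27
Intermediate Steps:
f(n) = -6 + n (f(n) = -5 + (n - 1) = -5 + (-1 + n) = -6 + n)
c(N) = 5 - N
(-13487 - 30419)/(c(-3*f(4)) + (-106*2 - 3)) = (-13487 - 30419)/((5 - (-3)*(-6 + 4)) + (-106*2 - 3)) = -43906/((5 - (-3)*(-2)) + (-212 - 3)) = -43906/((5 - 1*6) - 215) = -43906/((5 - 6) - 215) = -43906/(-1 - 215) = -43906/(-216) = -43906*(-1/216) = 21953/108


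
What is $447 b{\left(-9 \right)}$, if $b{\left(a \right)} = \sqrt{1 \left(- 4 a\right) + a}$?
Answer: $1341 \sqrt{3} \approx 2322.7$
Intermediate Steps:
$b{\left(a \right)} = \sqrt{3} \sqrt{- a}$ ($b{\left(a \right)} = \sqrt{- 4 a + a} = \sqrt{- 3 a} = \sqrt{3} \sqrt{- a}$)
$447 b{\left(-9 \right)} = 447 \sqrt{3} \sqrt{\left(-1\right) \left(-9\right)} = 447 \sqrt{3} \sqrt{9} = 447 \sqrt{3} \cdot 3 = 447 \cdot 3 \sqrt{3} = 1341 \sqrt{3}$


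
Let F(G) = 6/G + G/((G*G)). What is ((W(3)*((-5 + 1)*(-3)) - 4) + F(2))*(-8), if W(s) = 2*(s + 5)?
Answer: -1532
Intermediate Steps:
W(s) = 10 + 2*s (W(s) = 2*(5 + s) = 10 + 2*s)
F(G) = 7/G (F(G) = 6/G + G/(G**2) = 6/G + G/G**2 = 6/G + 1/G = 7/G)
((W(3)*((-5 + 1)*(-3)) - 4) + F(2))*(-8) = (((10 + 2*3)*((-5 + 1)*(-3)) - 4) + 7/2)*(-8) = (((10 + 6)*(-4*(-3)) - 4) + 7*(1/2))*(-8) = ((16*12 - 4) + 7/2)*(-8) = ((192 - 4) + 7/2)*(-8) = (188 + 7/2)*(-8) = (383/2)*(-8) = -1532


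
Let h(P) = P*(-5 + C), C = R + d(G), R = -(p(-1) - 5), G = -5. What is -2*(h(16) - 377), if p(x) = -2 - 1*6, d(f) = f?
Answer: 658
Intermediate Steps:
p(x) = -8 (p(x) = -2 - 6 = -8)
R = 13 (R = -(-8 - 5) = -1*(-13) = 13)
C = 8 (C = 13 - 5 = 8)
h(P) = 3*P (h(P) = P*(-5 + 8) = P*3 = 3*P)
-2*(h(16) - 377) = -2*(3*16 - 377) = -2*(48 - 377) = -2*(-329) = 658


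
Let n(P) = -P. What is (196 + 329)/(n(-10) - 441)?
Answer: -525/431 ≈ -1.2181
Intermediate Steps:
(196 + 329)/(n(-10) - 441) = (196 + 329)/(-1*(-10) - 441) = 525/(10 - 441) = 525/(-431) = 525*(-1/431) = -525/431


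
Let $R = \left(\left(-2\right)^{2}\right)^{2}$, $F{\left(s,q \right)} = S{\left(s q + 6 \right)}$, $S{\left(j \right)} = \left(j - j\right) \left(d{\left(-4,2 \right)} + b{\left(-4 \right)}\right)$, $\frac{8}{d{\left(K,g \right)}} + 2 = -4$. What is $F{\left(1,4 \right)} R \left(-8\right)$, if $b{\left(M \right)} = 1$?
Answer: $0$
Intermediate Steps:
$d{\left(K,g \right)} = - \frac{4}{3}$ ($d{\left(K,g \right)} = \frac{8}{-2 - 4} = \frac{8}{-6} = 8 \left(- \frac{1}{6}\right) = - \frac{4}{3}$)
$S{\left(j \right)} = 0$ ($S{\left(j \right)} = \left(j - j\right) \left(- \frac{4}{3} + 1\right) = 0 \left(- \frac{1}{3}\right) = 0$)
$F{\left(s,q \right)} = 0$
$R = 16$ ($R = 4^{2} = 16$)
$F{\left(1,4 \right)} R \left(-8\right) = 0 \cdot 16 \left(-8\right) = 0 \left(-8\right) = 0$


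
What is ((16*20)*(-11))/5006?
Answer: -1760/2503 ≈ -0.70316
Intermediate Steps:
((16*20)*(-11))/5006 = (320*(-11))*(1/5006) = -3520*1/5006 = -1760/2503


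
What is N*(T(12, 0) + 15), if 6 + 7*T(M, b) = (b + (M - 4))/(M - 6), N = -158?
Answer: -6794/3 ≈ -2264.7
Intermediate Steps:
T(M, b) = -6/7 + (-4 + M + b)/(7*(-6 + M)) (T(M, b) = -6/7 + ((b + (M - 4))/(M - 6))/7 = -6/7 + ((b + (-4 + M))/(-6 + M))/7 = -6/7 + ((-4 + M + b)/(-6 + M))/7 = -6/7 + (-4 + M + b)/(7*(-6 + M)))
N*(T(12, 0) + 15) = -158*((32 + 0 - 5*12)/(7*(-6 + 12)) + 15) = -158*((⅐)*(32 + 0 - 60)/6 + 15) = -158*((⅐)*(⅙)*(-28) + 15) = -158*(-⅔ + 15) = -158*43/3 = -6794/3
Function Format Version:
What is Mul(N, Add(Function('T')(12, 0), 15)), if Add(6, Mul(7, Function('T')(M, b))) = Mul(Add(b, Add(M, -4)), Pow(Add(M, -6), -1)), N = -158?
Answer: Rational(-6794, 3) ≈ -2264.7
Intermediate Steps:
Function('T')(M, b) = Add(Rational(-6, 7), Mul(Rational(1, 7), Pow(Add(-6, M), -1), Add(-4, M, b))) (Function('T')(M, b) = Add(Rational(-6, 7), Mul(Rational(1, 7), Mul(Add(b, Add(M, -4)), Pow(Add(M, -6), -1)))) = Add(Rational(-6, 7), Mul(Rational(1, 7), Mul(Add(b, Add(-4, M)), Pow(Add(-6, M), -1)))) = Add(Rational(-6, 7), Mul(Rational(1, 7), Mul(Add(-4, M, b), Pow(Add(-6, M), -1)))) = Add(Rational(-6, 7), Mul(Rational(1, 7), Mul(Pow(Add(-6, M), -1), Add(-4, M, b)))) = Add(Rational(-6, 7), Mul(Rational(1, 7), Pow(Add(-6, M), -1), Add(-4, M, b))))
Mul(N, Add(Function('T')(12, 0), 15)) = Mul(-158, Add(Mul(Rational(1, 7), Pow(Add(-6, 12), -1), Add(32, 0, Mul(-5, 12))), 15)) = Mul(-158, Add(Mul(Rational(1, 7), Pow(6, -1), Add(32, 0, -60)), 15)) = Mul(-158, Add(Mul(Rational(1, 7), Rational(1, 6), -28), 15)) = Mul(-158, Add(Rational(-2, 3), 15)) = Mul(-158, Rational(43, 3)) = Rational(-6794, 3)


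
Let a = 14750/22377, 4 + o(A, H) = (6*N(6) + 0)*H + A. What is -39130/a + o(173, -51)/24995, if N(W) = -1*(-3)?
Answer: -437718664754/7373525 ≈ -59364.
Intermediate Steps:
N(W) = 3
o(A, H) = -4 + A + 18*H (o(A, H) = -4 + ((6*3 + 0)*H + A) = -4 + ((18 + 0)*H + A) = -4 + (18*H + A) = -4 + (A + 18*H) = -4 + A + 18*H)
a = 14750/22377 (a = 14750*(1/22377) = 14750/22377 ≈ 0.65916)
-39130/a + o(173, -51)/24995 = -39130/14750/22377 + (-4 + 173 + 18*(-51))/24995 = -39130*22377/14750 + (-4 + 173 - 918)*(1/24995) = -87561201/1475 - 749*1/24995 = -87561201/1475 - 749/24995 = -437718664754/7373525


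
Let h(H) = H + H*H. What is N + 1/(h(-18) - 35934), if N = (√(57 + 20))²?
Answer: 2743355/35628 ≈ 77.000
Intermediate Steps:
h(H) = H + H²
N = 77 (N = (√77)² = 77)
N + 1/(h(-18) - 35934) = 77 + 1/(-18*(1 - 18) - 35934) = 77 + 1/(-18*(-17) - 35934) = 77 + 1/(306 - 35934) = 77 + 1/(-35628) = 77 - 1/35628 = 2743355/35628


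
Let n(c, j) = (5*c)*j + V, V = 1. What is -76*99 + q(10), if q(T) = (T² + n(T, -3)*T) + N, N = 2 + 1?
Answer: -8911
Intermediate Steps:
n(c, j) = 1 + 5*c*j (n(c, j) = (5*c)*j + 1 = 5*c*j + 1 = 1 + 5*c*j)
N = 3
q(T) = 3 + T² + T*(1 - 15*T) (q(T) = (T² + (1 + 5*T*(-3))*T) + 3 = (T² + (1 - 15*T)*T) + 3 = (T² + T*(1 - 15*T)) + 3 = 3 + T² + T*(1 - 15*T))
-76*99 + q(10) = -76*99 + (3 + 10 - 14*10²) = -7524 + (3 + 10 - 14*100) = -7524 + (3 + 10 - 1400) = -7524 - 1387 = -8911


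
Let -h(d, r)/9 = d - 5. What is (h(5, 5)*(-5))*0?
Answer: 0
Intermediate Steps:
h(d, r) = 45 - 9*d (h(d, r) = -9*(d - 5) = -9*(-5 + d) = 45 - 9*d)
(h(5, 5)*(-5))*0 = ((45 - 9*5)*(-5))*0 = ((45 - 45)*(-5))*0 = (0*(-5))*0 = 0*0 = 0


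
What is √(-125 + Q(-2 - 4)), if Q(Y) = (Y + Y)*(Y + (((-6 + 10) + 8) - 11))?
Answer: I*√65 ≈ 8.0623*I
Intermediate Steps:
Q(Y) = 2*Y*(1 + Y) (Q(Y) = (2*Y)*(Y + ((4 + 8) - 11)) = (2*Y)*(Y + (12 - 11)) = (2*Y)*(Y + 1) = (2*Y)*(1 + Y) = 2*Y*(1 + Y))
√(-125 + Q(-2 - 4)) = √(-125 + 2*(-2 - 4)*(1 + (-2 - 4))) = √(-125 + 2*(-6)*(1 - 6)) = √(-125 + 2*(-6)*(-5)) = √(-125 + 60) = √(-65) = I*√65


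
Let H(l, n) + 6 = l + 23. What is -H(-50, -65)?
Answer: 33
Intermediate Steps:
H(l, n) = 17 + l (H(l, n) = -6 + (l + 23) = -6 + (23 + l) = 17 + l)
-H(-50, -65) = -(17 - 50) = -1*(-33) = 33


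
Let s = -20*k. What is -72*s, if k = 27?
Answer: 38880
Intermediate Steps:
s = -540 (s = -20*27 = -540)
-72*s = -72*(-540) = 38880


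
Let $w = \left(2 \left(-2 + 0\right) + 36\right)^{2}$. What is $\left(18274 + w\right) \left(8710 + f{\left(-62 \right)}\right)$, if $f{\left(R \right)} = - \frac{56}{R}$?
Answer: $\frac{5211193324}{31} \approx 1.681 \cdot 10^{8}$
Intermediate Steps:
$w = 1024$ ($w = \left(2 \left(-2\right) + 36\right)^{2} = \left(-4 + 36\right)^{2} = 32^{2} = 1024$)
$\left(18274 + w\right) \left(8710 + f{\left(-62 \right)}\right) = \left(18274 + 1024\right) \left(8710 - \frac{56}{-62}\right) = 19298 \left(8710 - - \frac{28}{31}\right) = 19298 \left(8710 + \frac{28}{31}\right) = 19298 \cdot \frac{270038}{31} = \frac{5211193324}{31}$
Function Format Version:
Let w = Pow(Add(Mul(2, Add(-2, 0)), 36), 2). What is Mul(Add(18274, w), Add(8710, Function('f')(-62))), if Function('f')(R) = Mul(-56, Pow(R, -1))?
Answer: Rational(5211193324, 31) ≈ 1.6810e+8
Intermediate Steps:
w = 1024 (w = Pow(Add(Mul(2, -2), 36), 2) = Pow(Add(-4, 36), 2) = Pow(32, 2) = 1024)
Mul(Add(18274, w), Add(8710, Function('f')(-62))) = Mul(Add(18274, 1024), Add(8710, Mul(-56, Pow(-62, -1)))) = Mul(19298, Add(8710, Mul(-56, Rational(-1, 62)))) = Mul(19298, Add(8710, Rational(28, 31))) = Mul(19298, Rational(270038, 31)) = Rational(5211193324, 31)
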